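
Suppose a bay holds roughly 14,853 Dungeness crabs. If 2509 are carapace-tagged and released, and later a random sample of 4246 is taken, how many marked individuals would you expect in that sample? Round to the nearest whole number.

The marked fraction of the population is 2509/14853, so in a sample of 4246 expect C·(M/N) marked.
E[R] = 2509 × 4246 / 14853 = 10653214 / 14853 ≈ 717.2 → 717

expected recaptures ≈ 717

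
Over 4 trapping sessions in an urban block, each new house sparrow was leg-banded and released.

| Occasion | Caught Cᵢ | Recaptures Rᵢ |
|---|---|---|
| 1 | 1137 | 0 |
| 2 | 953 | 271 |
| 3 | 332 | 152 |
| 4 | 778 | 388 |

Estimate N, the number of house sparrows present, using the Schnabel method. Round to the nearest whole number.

N ≈ 3998

Marked at large before each occasion: Mᵢ = Σⱼ<ᵢ (Cⱼ − Rⱼ) → M1=0, M2=1137, M3=1819, M4=1999
Σ MᵢCᵢ = 0·1137 + 1137·953 + 1819·332 + 1999·778 = 0 + 1083561 + 603908 + 1555222 = 3242691
Σ Rᵢ = 0 + 271 + 152 + 388 = 811
N̂ = 3242691 / 811 ≈ 3998.4 → 3998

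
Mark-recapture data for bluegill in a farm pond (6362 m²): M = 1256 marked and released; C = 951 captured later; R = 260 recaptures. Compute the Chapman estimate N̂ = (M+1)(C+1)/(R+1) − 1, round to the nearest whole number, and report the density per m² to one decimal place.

density ≈ 0.7 bluegill per m²

N̂ = 1257·952/261 − 1 = 1196664/261 − 1 ≈ 4583.9 → 4584
Density = N̂ / area = 4584 / 6362 ≈ 0.72 → 0.7 per m²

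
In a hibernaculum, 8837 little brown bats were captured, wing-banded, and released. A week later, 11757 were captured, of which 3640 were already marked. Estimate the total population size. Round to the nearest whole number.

N = (8837 × 11757) / 3640 = 103896609 / 3640 ≈ 28543.0 → 28543

N ≈ 28,543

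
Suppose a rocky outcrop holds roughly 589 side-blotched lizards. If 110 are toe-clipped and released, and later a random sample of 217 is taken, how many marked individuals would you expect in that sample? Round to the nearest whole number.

expected recaptures ≈ 41

Expected recaptures E[R] = M·C / N.
E[R] = 110 × 217 / 589 = 23870 / 589 ≈ 40.5 → 41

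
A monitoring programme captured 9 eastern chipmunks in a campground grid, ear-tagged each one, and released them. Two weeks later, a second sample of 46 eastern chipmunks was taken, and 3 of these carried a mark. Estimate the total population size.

N = 138

Lincoln-Petersen assumes M/N = R/C, so N = M·C / R.
N = (9 × 46) / 3 = 414 / 3 = 138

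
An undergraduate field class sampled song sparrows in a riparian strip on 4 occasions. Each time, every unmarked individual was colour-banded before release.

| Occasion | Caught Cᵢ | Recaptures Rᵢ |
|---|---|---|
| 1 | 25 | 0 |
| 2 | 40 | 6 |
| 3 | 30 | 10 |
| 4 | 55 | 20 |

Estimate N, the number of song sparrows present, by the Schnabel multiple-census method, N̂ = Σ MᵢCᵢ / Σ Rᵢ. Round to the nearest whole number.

N ≈ 198

Marked at large before each occasion: Mᵢ = Σⱼ<ᵢ (Cⱼ − Rⱼ) → M1=0, M2=25, M3=59, M4=79
Σ MᵢCᵢ = 0·25 + 25·40 + 59·30 + 79·55 = 0 + 1000 + 1770 + 4345 = 7115
Σ Rᵢ = 0 + 6 + 10 + 20 = 36
N̂ = 7115 / 36 ≈ 197.6 → 198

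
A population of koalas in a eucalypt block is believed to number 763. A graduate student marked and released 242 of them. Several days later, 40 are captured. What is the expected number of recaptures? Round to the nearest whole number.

The marked fraction of the population is 242/763, so in a sample of 40 expect C·(M/N) marked.
E[R] = 242 × 40 / 763 = 9680 / 763 ≈ 12.7 → 13

expected recaptures ≈ 13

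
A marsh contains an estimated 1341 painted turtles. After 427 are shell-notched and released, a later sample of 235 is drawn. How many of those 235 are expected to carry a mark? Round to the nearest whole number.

Expected recaptures E[R] = M·C / N.
E[R] = 427 × 235 / 1341 = 100345 / 1341 ≈ 74.8 → 75

expected recaptures ≈ 75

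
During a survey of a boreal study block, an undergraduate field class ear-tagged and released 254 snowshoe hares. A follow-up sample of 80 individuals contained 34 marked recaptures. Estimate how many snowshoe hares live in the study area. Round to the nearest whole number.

N ≈ 598

N = (254 × 80) / 34 = 20320 / 34 ≈ 597.6 → 598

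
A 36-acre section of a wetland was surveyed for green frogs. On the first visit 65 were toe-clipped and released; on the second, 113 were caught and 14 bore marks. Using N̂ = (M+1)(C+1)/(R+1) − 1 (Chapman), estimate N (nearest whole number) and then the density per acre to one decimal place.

N̂ = 66·114/15 − 1 = 7524/15 − 1 ≈ 500.6 → 501
Density = N̂ / area = 501 / 36 ≈ 13.92 → 13.9 per acre

density ≈ 13.9 green frogs per acre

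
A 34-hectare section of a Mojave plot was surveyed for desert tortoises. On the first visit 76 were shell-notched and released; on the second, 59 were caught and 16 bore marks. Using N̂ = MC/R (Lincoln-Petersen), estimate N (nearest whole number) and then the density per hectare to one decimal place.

density ≈ 8.2 desert tortoises per hectare

N̂ = 76·59/16 = 4484/16 ≈ 280.2 → 280
Density = N̂ / area = 280 / 34 ≈ 8.24 → 8.2 per hectare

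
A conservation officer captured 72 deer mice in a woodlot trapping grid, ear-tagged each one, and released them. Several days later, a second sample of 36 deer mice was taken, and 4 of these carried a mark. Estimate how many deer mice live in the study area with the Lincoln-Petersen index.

N = (72 × 36) / 4 = 2592 / 4 = 648

N = 648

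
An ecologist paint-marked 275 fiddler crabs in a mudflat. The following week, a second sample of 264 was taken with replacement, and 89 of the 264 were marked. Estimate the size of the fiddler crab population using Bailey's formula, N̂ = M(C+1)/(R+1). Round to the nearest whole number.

N̂ = 275·(264+1)/(89+1) = 275·265/90 = 72875/90 ≈ 809.7 → 810

N ≈ 810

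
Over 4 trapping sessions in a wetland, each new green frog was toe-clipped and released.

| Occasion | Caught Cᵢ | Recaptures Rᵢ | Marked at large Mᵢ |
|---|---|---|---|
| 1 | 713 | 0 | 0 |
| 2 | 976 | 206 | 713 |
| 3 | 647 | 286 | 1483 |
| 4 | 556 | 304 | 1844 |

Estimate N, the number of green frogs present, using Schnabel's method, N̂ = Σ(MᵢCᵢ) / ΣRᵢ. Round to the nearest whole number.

Σ MᵢCᵢ = 0·713 + 713·976 + 1483·647 + 1844·556 = 0 + 695888 + 959501 + 1025264 = 2680653
Σ Rᵢ = 0 + 206 + 286 + 304 = 796
N̂ = 2680653 / 796 ≈ 3367.7 → 3368

N ≈ 3368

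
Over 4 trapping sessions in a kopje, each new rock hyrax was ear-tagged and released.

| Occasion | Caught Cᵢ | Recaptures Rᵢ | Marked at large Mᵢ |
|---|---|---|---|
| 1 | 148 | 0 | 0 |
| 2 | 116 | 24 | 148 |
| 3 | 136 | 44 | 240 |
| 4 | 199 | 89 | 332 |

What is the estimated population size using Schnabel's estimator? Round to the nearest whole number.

Σ MᵢCᵢ = 0·148 + 148·116 + 240·136 + 332·199 = 0 + 17168 + 32640 + 66068 = 115876
Σ Rᵢ = 0 + 24 + 44 + 89 = 157
N̂ = 115876 / 157 ≈ 738.1 → 738

N ≈ 738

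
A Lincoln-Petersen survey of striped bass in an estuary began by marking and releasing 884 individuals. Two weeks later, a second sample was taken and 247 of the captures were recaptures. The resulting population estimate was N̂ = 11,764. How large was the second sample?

From N = M·C/R: C = N·R / M = 11764·247 / 884 = 2905708 / 884 = 3287.

C = 3287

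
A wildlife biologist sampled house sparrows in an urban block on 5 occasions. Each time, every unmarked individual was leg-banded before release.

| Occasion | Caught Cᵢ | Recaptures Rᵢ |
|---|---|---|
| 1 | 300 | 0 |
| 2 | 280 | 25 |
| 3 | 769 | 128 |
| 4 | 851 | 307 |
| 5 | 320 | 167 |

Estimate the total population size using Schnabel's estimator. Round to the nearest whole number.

Marked at large before each occasion: Mᵢ = Σⱼ<ᵢ (Cⱼ − Rⱼ) → M1=0, M2=300, M3=555, M4=1196, M5=1740
Σ MᵢCᵢ = 0·300 + 300·280 + 555·769 + 1196·851 + 1740·320 = 0 + 84000 + 426795 + 1017796 + 556800 = 2085391
Σ Rᵢ = 0 + 25 + 128 + 307 + 167 = 627
N̂ = 2085391 / 627 ≈ 3326.0 → 3326

N ≈ 3326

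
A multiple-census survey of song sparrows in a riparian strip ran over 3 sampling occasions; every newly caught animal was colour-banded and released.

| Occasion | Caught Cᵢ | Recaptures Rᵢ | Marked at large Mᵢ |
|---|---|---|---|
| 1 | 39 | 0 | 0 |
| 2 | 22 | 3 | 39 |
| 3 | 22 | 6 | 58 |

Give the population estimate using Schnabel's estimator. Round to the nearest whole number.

N ≈ 237

Σ MᵢCᵢ = 0·39 + 39·22 + 58·22 = 0 + 858 + 1276 = 2134
Σ Rᵢ = 0 + 3 + 6 = 9
N̂ = 2134 / 9 ≈ 237.1 → 237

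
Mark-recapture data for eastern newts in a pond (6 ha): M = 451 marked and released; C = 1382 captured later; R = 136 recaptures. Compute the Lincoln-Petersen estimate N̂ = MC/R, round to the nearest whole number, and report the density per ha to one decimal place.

N̂ = 451·1382/136 = 623282/136 ≈ 4583.0 → 4583
Density = N̂ / area = 4583 / 6 ≈ 763.83 → 763.8 per ha

density ≈ 763.8 eastern newts per ha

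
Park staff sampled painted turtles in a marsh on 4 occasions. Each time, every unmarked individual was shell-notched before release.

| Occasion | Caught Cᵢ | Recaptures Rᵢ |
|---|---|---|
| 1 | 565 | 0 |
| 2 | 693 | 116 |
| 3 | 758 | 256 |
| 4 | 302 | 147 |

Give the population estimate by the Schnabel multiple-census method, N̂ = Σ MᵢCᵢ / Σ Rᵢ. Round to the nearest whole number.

N ≈ 3379

Marked at large before each occasion: Mᵢ = Σⱼ<ᵢ (Cⱼ − Rⱼ) → M1=0, M2=565, M3=1142, M4=1644
Σ MᵢCᵢ = 0·565 + 565·693 + 1142·758 + 1644·302 = 0 + 391545 + 865636 + 496488 = 1753669
Σ Rᵢ = 0 + 116 + 256 + 147 = 519
N̂ = 1753669 / 519 ≈ 3378.9 → 3379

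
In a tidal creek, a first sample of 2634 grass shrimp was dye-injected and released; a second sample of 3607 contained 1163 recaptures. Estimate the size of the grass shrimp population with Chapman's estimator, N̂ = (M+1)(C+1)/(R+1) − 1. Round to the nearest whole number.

N ≈ 8167

N̂ = (2634+1)(3607+1)/(1163+1) − 1 = 2635·3608/1164 − 1
= 9507080/1164 − 1 ≈ 8167.6 − 1 ≈ 8166.6 → 8167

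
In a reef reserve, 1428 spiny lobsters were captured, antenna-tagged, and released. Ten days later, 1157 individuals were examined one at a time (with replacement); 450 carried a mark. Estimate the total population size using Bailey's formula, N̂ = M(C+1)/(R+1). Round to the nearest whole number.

N ≈ 3667

N̂ = 1428·(1157+1)/(450+1) = 1428·1158/451 = 1653624/451 ≈ 3666.6 → 3667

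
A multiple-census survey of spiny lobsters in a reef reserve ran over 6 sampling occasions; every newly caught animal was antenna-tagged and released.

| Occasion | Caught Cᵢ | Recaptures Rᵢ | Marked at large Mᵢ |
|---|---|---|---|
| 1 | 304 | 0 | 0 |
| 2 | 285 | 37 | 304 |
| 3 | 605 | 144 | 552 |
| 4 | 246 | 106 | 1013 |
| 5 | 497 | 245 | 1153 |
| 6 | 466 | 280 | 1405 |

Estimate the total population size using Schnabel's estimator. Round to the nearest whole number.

N ≈ 2337

Σ MᵢCᵢ = 0·304 + 304·285 + 552·605 + 1013·246 + 1153·497 + 1405·466 = 0 + 86640 + 333960 + 249198 + 573041 + 654730 = 1897569
Σ Rᵢ = 0 + 37 + 144 + 106 + 245 + 280 = 812
N̂ = 1897569 / 812 ≈ 2336.9 → 2337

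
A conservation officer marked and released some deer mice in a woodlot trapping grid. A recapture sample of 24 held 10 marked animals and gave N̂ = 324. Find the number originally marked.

From N = M·C/R: M = N·R / C = 324·10 / 24 = 3240 / 24 = 135.

M = 135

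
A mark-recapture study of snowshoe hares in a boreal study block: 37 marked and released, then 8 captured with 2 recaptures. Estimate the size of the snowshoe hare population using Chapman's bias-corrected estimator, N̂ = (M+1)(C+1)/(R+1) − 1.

N = 113

N̂ = (37+1)(8+1)/(2+1) − 1 = 38·9/3 − 1
= 342/3 − 1 = 114 − 1 = 113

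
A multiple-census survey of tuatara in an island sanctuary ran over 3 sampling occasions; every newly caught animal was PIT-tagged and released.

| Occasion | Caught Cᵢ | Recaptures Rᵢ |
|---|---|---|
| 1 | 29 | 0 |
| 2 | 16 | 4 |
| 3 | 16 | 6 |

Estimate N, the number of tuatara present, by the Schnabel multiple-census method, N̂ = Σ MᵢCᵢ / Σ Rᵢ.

Marked at large before each occasion: Mᵢ = Σⱼ<ᵢ (Cⱼ − Rⱼ) → M1=0, M2=29, M3=41
Σ MᵢCᵢ = 0·29 + 29·16 + 41·16 = 0 + 464 + 656 = 1120
Σ Rᵢ = 0 + 4 + 6 = 10
N̂ = 1120 / 10 = 112

N = 112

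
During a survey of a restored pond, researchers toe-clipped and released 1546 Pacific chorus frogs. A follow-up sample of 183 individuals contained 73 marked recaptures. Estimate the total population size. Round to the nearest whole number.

If marked individuals mix randomly, R/C ≈ M/N, giving N ≈ M·C/R.
N = (1546 × 183) / 73 = 282918 / 73 ≈ 3875.6 → 3876

N ≈ 3876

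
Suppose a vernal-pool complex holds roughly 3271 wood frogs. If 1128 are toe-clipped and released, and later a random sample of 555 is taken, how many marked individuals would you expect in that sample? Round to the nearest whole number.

expected recaptures ≈ 191

The marked fraction of the population is 1128/3271, so in a sample of 555 expect C·(M/N) marked.
E[R] = 1128 × 555 / 3271 = 626040 / 3271 ≈ 191.4 → 191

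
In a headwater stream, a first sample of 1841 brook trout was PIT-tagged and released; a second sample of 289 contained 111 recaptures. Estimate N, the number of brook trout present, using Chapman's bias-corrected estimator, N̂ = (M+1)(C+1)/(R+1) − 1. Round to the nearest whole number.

N ≈ 4768

N̂ = (1841+1)(289+1)/(111+1) − 1 = 1842·290/112 − 1
= 534180/112 − 1 ≈ 4769.46 − 1 ≈ 4768.46 → 4768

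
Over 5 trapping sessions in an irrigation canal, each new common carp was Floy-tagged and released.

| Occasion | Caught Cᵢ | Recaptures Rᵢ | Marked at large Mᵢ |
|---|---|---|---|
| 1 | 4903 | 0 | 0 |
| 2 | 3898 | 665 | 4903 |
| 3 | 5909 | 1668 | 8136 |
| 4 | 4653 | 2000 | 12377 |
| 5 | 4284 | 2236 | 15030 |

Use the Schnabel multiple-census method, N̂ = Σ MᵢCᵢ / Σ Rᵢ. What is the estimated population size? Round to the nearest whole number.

Σ MᵢCᵢ = 0·4903 + 4903·3898 + 8136·5909 + 12377·4653 + 15030·4284 = 0 + 19111894 + 48075624 + 57590181 + 64388520 = 189166219
Σ Rᵢ = 0 + 665 + 1668 + 2000 + 2236 = 6569
N̂ = 189166219 / 6569 ≈ 28796.8 → 28797

N ≈ 28,797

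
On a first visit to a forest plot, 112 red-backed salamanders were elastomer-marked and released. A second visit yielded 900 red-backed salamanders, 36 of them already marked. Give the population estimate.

N = 2800

Lincoln-Petersen assumes M/N = R/C, so N = M·C / R.
N = (112 × 900) / 36 = 100800 / 36 = 2800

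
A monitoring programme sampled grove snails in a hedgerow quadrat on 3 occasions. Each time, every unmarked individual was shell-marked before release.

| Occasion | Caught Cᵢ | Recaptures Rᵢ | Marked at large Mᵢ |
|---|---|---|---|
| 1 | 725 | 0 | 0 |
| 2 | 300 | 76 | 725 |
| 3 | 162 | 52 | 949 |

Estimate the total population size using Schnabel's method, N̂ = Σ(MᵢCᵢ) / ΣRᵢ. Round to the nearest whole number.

Σ MᵢCᵢ = 0·725 + 725·300 + 949·162 = 0 + 217500 + 153738 = 371238
Σ Rᵢ = 0 + 76 + 52 = 128
N̂ = 371238 / 128 ≈ 2900.3 → 2900

N ≈ 2900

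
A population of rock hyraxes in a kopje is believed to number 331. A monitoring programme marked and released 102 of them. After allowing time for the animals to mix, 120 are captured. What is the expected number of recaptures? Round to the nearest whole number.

Expected recaptures E[R] = M·C / N.
E[R] = 102 × 120 / 331 = 12240 / 331 ≈ 37.0 → 37

expected recaptures ≈ 37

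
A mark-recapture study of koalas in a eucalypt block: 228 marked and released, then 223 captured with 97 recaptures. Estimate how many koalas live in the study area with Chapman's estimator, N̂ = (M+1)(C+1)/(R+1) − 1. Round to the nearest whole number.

N̂ = (228+1)(223+1)/(97+1) − 1 = 229·224/98 − 1
= 51296/98 − 1 ≈ 523.4 − 1 ≈ 522.4 → 522

N ≈ 522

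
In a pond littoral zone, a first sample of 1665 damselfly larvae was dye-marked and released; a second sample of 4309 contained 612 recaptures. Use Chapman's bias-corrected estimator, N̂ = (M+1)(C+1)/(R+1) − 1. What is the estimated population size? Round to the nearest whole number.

N̂ = (1665+1)(4309+1)/(612+1) − 1 = 1666·4310/613 − 1
= 7180460/613 − 1 ≈ 11713.6 − 1 ≈ 11712.6 → 11713

N ≈ 11,713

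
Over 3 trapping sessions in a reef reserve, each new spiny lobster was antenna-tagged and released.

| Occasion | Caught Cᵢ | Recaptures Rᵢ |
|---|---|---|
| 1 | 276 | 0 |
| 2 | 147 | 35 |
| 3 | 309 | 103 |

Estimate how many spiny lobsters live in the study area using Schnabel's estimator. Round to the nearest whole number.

Marked at large before each occasion: Mᵢ = Σⱼ<ᵢ (Cⱼ − Rⱼ) → M1=0, M2=276, M3=388
Σ MᵢCᵢ = 0·276 + 276·147 + 388·309 = 0 + 40572 + 119892 = 160464
Σ Rᵢ = 0 + 35 + 103 = 138
N̂ = 160464 / 138 ≈ 1162.8 → 1163

N ≈ 1163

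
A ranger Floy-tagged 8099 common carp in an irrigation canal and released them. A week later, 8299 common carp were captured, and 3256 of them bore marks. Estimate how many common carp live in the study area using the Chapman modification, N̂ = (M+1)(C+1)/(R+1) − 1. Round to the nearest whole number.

N ≈ 20,641

N̂ = (8099+1)(8299+1)/(3256+1) − 1 = 8100·8300/3257 − 1
= 67230000/3257 − 1 ≈ 20641.7 − 1 ≈ 20640.7 → 20641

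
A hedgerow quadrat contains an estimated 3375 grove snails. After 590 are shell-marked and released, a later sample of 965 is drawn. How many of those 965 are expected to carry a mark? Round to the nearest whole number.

expected recaptures ≈ 169

The marked fraction of the population is 590/3375, so in a sample of 965 expect C·(M/N) marked.
E[R] = 590 × 965 / 3375 = 569350 / 3375 ≈ 168.7 → 169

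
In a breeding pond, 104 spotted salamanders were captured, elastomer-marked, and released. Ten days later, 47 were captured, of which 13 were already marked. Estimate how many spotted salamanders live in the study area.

N = 376

N = (104 × 47) / 13 = 4888 / 13 = 376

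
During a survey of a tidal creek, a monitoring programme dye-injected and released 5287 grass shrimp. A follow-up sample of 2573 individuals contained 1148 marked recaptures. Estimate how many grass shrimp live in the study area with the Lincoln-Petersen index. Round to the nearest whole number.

Lincoln-Petersen assumes M/N = R/C, so N = M·C / R.
N = (5287 × 2573) / 1148 = 13603451 / 1148 ≈ 11849.7 → 11850

N ≈ 11,850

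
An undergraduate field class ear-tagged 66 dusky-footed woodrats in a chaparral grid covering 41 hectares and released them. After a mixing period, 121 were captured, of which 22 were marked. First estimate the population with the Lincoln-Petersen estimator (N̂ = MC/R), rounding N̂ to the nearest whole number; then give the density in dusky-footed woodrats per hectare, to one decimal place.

density ≈ 8.9 dusky-footed woodrats per hectare

N̂ = 66·121/22 = 7986/22 = 363
Density = N̂ / area = 363 / 41 ≈ 8.85 → 8.9 per hectare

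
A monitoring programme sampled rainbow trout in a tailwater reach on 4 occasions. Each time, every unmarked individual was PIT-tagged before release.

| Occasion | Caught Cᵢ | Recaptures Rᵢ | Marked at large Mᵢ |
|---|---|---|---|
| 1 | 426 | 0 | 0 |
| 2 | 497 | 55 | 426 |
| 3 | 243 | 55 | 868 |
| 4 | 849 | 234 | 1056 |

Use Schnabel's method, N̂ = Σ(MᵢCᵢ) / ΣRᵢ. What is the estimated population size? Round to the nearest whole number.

Σ MᵢCᵢ = 0·426 + 426·497 + 868·243 + 1056·849 = 0 + 211722 + 210924 + 896544 = 1319190
Σ Rᵢ = 0 + 55 + 55 + 234 = 344
N̂ = 1319190 / 344 ≈ 3834.9 → 3835

N ≈ 3835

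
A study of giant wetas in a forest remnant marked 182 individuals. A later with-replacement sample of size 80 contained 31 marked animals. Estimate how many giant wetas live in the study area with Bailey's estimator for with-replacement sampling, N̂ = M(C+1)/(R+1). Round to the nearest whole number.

N̂ = 182·(80+1)/(31+1) = 182·81/32 = 14742/32 ≈ 460.7 → 461

N ≈ 461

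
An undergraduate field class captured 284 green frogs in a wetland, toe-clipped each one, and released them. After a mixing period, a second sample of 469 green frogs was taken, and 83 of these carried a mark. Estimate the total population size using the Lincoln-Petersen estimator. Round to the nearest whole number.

N ≈ 1605

Lincoln-Petersen assumes M/N = R/C, so N = M·C / R.
N = (284 × 469) / 83 = 133196 / 83 ≈ 1604.8 → 1605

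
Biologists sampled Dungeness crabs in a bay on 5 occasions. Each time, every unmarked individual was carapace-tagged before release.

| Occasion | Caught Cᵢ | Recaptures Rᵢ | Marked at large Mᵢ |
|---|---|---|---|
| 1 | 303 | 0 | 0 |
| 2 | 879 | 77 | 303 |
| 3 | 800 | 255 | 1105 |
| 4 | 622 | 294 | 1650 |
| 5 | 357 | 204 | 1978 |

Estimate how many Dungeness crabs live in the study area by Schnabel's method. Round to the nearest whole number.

Σ MᵢCᵢ = 0·303 + 303·879 + 1105·800 + 1650·622 + 1978·357 = 0 + 266337 + 884000 + 1026300 + 706146 = 2882783
Σ Rᵢ = 0 + 77 + 255 + 294 + 204 = 830
N̂ = 2882783 / 830 ≈ 3473.2 → 3473

N ≈ 3473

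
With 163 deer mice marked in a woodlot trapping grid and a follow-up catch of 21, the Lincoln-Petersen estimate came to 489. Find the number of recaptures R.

R = 7

From N = M·C/R: R = M·C / N = 163·21 / 489 = 3423 / 489 = 7.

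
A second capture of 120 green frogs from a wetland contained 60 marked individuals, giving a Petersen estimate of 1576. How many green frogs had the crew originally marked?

M = 788

From N = M·C/R: M = N·R / C = 1576·60 / 120 = 94560 / 120 = 788.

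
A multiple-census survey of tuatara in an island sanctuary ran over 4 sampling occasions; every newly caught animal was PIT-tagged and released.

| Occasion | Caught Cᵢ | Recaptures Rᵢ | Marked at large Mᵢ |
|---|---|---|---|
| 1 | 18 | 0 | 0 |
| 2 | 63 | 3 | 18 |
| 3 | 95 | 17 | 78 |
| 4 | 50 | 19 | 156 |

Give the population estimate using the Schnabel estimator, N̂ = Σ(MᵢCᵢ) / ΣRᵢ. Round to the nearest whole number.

N ≈ 419

Σ MᵢCᵢ = 0·18 + 18·63 + 78·95 + 156·50 = 0 + 1134 + 7410 + 7800 = 16344
Σ Rᵢ = 0 + 3 + 17 + 19 = 39
N̂ = 16344 / 39 ≈ 419.1 → 419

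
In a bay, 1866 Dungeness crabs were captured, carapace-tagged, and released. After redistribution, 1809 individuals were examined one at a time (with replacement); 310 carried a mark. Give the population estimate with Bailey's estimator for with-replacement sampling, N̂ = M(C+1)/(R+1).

N = 10,860

N̂ = 1866·(1809+1)/(310+1) = 1866·1810/311 = 3377460/311 = 10860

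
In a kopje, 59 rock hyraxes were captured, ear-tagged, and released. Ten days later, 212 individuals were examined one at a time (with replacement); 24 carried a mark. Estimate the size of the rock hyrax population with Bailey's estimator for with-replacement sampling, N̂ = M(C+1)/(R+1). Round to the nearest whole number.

N̂ = 59·(212+1)/(24+1) = 59·213/25 = 12567/25 ≈ 502.7 → 503

N ≈ 503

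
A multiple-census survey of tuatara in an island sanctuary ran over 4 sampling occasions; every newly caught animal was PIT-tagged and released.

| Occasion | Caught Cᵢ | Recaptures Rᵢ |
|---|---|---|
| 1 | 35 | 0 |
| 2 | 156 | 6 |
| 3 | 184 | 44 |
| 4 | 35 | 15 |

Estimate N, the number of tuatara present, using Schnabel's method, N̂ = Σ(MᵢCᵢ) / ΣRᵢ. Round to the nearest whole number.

Marked at large before each occasion: Mᵢ = Σⱼ<ᵢ (Cⱼ − Rⱼ) → M1=0, M2=35, M3=185, M4=325
Σ MᵢCᵢ = 0·35 + 35·156 + 185·184 + 325·35 = 0 + 5460 + 34040 + 11375 = 50875
Σ Rᵢ = 0 + 6 + 44 + 15 = 65
N̂ = 50875 / 65 ≈ 782.7 → 783

N ≈ 783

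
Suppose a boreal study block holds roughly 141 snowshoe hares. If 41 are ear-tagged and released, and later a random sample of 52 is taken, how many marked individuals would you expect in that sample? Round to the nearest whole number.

expected recaptures ≈ 15

Expected recaptures E[R] = M·C / N.
E[R] = 41 × 52 / 141 = 2132 / 141 ≈ 15.1 → 15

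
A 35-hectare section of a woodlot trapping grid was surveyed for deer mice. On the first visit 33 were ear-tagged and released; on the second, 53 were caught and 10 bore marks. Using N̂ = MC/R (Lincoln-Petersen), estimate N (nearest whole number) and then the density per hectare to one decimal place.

N̂ = 33·53/10 = 1749/10 ≈ 174.9 → 175
Density = N̂ / area = 175 / 35 = 5.0 per hectare

density ≈ 5.0 deer mice per hectare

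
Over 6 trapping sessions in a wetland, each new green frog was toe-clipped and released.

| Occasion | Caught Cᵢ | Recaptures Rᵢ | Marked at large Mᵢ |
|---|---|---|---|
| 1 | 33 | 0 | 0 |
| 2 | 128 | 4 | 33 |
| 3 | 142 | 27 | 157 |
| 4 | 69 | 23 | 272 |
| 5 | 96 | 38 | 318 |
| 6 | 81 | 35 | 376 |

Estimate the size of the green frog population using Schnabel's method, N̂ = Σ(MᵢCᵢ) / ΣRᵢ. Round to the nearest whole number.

Σ MᵢCᵢ = 0·33 + 33·128 + 157·142 + 272·69 + 318·96 + 376·81 = 0 + 4224 + 22294 + 18768 + 30528 + 30456 = 106270
Σ Rᵢ = 0 + 4 + 27 + 23 + 38 + 35 = 127
N̂ = 106270 / 127 ≈ 836.8 → 837

N ≈ 837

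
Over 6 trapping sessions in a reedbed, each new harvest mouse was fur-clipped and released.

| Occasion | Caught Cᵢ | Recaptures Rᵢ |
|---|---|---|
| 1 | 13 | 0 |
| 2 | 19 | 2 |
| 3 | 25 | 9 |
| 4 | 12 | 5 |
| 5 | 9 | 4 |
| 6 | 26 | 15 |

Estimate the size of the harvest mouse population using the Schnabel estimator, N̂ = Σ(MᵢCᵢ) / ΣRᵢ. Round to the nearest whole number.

N ≈ 101

Marked at large before each occasion: Mᵢ = Σⱼ<ᵢ (Cⱼ − Rⱼ) → M1=0, M2=13, M3=30, M4=46, M5=53, M6=58
Σ MᵢCᵢ = 0·13 + 13·19 + 30·25 + 46·12 + 53·9 + 58·26 = 0 + 247 + 750 + 552 + 477 + 1508 = 3534
Σ Rᵢ = 0 + 2 + 9 + 5 + 4 + 15 = 35
N̂ = 3534 / 35 ≈ 101.0 → 101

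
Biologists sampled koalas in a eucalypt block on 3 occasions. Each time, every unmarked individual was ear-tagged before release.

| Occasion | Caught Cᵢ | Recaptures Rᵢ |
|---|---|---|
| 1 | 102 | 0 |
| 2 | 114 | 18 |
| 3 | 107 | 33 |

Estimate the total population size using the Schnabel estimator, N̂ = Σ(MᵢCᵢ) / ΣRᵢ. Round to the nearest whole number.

Marked at large before each occasion: Mᵢ = Σⱼ<ᵢ (Cⱼ − Rⱼ) → M1=0, M2=102, M3=198
Σ MᵢCᵢ = 0·102 + 102·114 + 198·107 = 0 + 11628 + 21186 = 32814
Σ Rᵢ = 0 + 18 + 33 = 51
N̂ = 32814 / 51 ≈ 643.4 → 643

N ≈ 643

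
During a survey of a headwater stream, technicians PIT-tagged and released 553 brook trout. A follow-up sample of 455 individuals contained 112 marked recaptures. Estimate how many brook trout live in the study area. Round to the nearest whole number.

N ≈ 2247

The marked fraction in the recapture sample should equal the marked fraction in the population: 112/455 = 553/N.
N = (553 × 455) / 112 = 251615 / 112 ≈ 2246.6 → 2247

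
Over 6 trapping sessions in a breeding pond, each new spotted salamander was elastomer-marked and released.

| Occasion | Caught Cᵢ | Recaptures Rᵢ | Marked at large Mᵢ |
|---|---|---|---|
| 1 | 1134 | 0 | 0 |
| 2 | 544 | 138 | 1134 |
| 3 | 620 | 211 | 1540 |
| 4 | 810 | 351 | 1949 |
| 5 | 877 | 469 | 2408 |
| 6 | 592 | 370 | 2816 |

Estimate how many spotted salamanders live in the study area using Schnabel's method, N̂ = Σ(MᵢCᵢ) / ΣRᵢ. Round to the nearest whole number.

N ≈ 4502

Σ MᵢCᵢ = 0·1134 + 1134·544 + 1540·620 + 1949·810 + 2408·877 + 2816·592 = 0 + 616896 + 954800 + 1578690 + 2111816 + 1667072 = 6929274
Σ Rᵢ = 0 + 138 + 211 + 351 + 469 + 370 = 1539
N̂ = 6929274 / 1539 ≈ 4502.45 → 4502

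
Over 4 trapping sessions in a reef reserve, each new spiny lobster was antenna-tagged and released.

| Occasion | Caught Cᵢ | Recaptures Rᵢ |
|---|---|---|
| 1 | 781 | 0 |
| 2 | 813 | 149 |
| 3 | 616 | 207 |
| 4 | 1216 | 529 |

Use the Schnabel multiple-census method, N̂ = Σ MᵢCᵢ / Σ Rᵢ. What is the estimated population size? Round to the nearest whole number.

N ≈ 4271

Marked at large before each occasion: Mᵢ = Σⱼ<ᵢ (Cⱼ − Rⱼ) → M1=0, M2=781, M3=1445, M4=1854
Σ MᵢCᵢ = 0·781 + 781·813 + 1445·616 + 1854·1216 = 0 + 634953 + 890120 + 2254464 = 3779537
Σ Rᵢ = 0 + 149 + 207 + 529 = 885
N̂ = 3779537 / 885 ≈ 4270.7 → 4271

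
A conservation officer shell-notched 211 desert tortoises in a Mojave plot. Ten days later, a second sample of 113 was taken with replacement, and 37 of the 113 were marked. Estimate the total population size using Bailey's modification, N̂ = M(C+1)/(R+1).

N = 633

N̂ = 211·(113+1)/(37+1) = 211·114/38 = 24054/38 = 633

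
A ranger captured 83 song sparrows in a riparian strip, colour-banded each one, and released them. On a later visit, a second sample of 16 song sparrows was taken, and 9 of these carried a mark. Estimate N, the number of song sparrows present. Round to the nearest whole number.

The marked fraction in the recapture sample should equal the marked fraction in the population: 9/16 = 83/N.
N = (83 × 16) / 9 = 1328 / 9 ≈ 147.6 → 148

N ≈ 148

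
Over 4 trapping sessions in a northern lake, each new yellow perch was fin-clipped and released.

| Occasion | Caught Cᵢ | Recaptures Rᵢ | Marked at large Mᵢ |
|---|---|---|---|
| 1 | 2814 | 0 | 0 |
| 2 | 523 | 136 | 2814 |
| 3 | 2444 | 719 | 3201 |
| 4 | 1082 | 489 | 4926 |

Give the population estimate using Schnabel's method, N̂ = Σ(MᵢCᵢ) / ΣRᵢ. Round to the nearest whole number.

N ≈ 10,882

Σ MᵢCᵢ = 0·2814 + 2814·523 + 3201·2444 + 4926·1082 = 0 + 1471722 + 7823244 + 5329932 = 14624898
Σ Rᵢ = 0 + 136 + 719 + 489 = 1344
N̂ = 14624898 / 1344 ≈ 10881.6 → 10882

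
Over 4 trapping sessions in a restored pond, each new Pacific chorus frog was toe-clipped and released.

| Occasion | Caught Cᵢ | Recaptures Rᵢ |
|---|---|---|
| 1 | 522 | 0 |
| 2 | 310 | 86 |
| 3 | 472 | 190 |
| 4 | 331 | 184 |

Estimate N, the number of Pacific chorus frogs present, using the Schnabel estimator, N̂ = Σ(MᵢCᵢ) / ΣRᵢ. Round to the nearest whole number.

Marked at large before each occasion: Mᵢ = Σⱼ<ᵢ (Cⱼ − Rⱼ) → M1=0, M2=522, M3=746, M4=1028
Σ MᵢCᵢ = 0·522 + 522·310 + 746·472 + 1028·331 = 0 + 161820 + 352112 + 340268 = 854200
Σ Rᵢ = 0 + 86 + 190 + 184 = 460
N̂ = 854200 / 460 ≈ 1857.0 → 1857

N ≈ 1857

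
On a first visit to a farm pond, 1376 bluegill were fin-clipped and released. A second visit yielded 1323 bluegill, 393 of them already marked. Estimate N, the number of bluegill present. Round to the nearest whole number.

N ≈ 4632

If marked individuals mix randomly, R/C ≈ M/N, giving N ≈ M·C/R.
N = (1376 × 1323) / 393 = 1820448 / 393 ≈ 4632.2 → 4632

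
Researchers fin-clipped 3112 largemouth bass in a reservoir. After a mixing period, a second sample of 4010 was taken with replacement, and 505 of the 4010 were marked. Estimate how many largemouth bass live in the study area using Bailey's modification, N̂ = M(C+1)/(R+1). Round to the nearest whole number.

N̂ = 3112·(4010+1)/(505+1) = 3112·4011/506 = 12482232/506 ≈ 24668.4 → 24668

N ≈ 24,668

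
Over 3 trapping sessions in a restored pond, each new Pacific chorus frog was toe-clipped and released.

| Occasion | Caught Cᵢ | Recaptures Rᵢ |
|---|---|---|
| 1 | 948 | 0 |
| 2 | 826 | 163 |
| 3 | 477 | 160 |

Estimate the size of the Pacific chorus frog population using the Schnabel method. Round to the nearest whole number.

Marked at large before each occasion: Mᵢ = Σⱼ<ᵢ (Cⱼ − Rⱼ) → M1=0, M2=948, M3=1611
Σ MᵢCᵢ = 0·948 + 948·826 + 1611·477 = 0 + 783048 + 768447 = 1551495
Σ Rᵢ = 0 + 163 + 160 = 323
N̂ = 1551495 / 323 ≈ 4803.4 → 4803

N ≈ 4803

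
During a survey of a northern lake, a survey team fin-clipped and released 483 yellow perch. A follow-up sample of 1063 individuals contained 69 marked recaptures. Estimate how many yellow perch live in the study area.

N = (483 × 1063) / 69 = 513429 / 69 = 7441

N = 7441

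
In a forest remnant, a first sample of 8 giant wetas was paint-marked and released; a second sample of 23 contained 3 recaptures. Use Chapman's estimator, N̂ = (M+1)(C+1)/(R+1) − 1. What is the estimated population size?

N = 53

N̂ = (8+1)(23+1)/(3+1) − 1 = 9·24/4 − 1
= 216/4 − 1 = 54 − 1 = 53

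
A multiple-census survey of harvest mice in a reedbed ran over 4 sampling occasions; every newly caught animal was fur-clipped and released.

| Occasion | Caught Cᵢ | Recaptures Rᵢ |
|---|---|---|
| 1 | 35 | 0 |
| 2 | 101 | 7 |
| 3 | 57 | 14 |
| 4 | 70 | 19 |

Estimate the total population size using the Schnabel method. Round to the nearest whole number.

Marked at large before each occasion: Mᵢ = Σⱼ<ᵢ (Cⱼ − Rⱼ) → M1=0, M2=35, M3=129, M4=172
Σ MᵢCᵢ = 0·35 + 35·101 + 129·57 + 172·70 = 0 + 3535 + 7353 + 12040 = 22928
Σ Rᵢ = 0 + 7 + 14 + 19 = 40
N̂ = 22928 / 40 ≈ 573.2 → 573

N ≈ 573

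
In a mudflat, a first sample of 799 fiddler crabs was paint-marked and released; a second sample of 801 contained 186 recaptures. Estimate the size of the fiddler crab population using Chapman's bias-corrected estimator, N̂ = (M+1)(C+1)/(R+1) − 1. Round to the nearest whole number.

N̂ = (799+1)(801+1)/(186+1) − 1 = 800·802/187 − 1
= 641600/187 − 1 ≈ 3431.0 − 1 ≈ 3430.0 → 3430

N ≈ 3430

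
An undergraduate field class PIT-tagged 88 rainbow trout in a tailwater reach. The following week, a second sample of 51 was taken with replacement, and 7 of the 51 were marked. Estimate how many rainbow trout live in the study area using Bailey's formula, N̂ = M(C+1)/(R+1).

N = 572

N̂ = 88·(51+1)/(7+1) = 88·52/8 = 4576/8 = 572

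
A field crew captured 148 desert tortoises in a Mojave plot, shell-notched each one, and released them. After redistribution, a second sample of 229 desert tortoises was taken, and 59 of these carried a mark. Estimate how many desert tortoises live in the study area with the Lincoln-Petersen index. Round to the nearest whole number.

N = (148 × 229) / 59 = 33892 / 59 ≈ 574.4 → 574

N ≈ 574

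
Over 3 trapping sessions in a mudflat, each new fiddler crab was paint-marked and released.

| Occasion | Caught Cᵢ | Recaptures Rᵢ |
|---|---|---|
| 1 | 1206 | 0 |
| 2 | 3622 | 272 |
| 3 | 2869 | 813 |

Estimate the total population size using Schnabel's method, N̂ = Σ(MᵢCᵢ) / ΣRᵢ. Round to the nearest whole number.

Marked at large before each occasion: Mᵢ = Σⱼ<ᵢ (Cⱼ − Rⱼ) → M1=0, M2=1206, M3=4556
Σ MᵢCᵢ = 0·1206 + 1206·3622 + 4556·2869 = 0 + 4368132 + 13071164 = 17439296
Σ Rᵢ = 0 + 272 + 813 = 1085
N̂ = 17439296 / 1085 ≈ 16073.1 → 16073

N ≈ 16,073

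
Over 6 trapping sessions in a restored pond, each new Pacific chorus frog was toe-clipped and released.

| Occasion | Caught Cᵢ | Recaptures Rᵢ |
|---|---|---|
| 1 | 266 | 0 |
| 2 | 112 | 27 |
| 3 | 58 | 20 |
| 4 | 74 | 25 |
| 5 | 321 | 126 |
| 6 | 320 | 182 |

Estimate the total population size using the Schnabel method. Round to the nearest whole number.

N ≈ 1111

Marked at large before each occasion: Mᵢ = Σⱼ<ᵢ (Cⱼ − Rⱼ) → M1=0, M2=266, M3=351, M4=389, M5=438, M6=633
Σ MᵢCᵢ = 0·266 + 266·112 + 351·58 + 389·74 + 438·321 + 633·320 = 0 + 29792 + 20358 + 28786 + 140598 + 202560 = 422094
Σ Rᵢ = 0 + 27 + 20 + 25 + 126 + 182 = 380
N̂ = 422094 / 380 ≈ 1110.8 → 1111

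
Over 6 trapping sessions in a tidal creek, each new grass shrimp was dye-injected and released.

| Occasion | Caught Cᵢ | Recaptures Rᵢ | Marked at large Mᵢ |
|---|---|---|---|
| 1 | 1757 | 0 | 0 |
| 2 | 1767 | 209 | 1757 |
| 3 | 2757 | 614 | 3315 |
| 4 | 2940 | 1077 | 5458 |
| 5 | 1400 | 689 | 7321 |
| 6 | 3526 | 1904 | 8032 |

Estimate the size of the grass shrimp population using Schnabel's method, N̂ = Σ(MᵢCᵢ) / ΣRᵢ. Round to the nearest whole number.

N ≈ 14,881

Σ MᵢCᵢ = 0·1757 + 1757·1767 + 3315·2757 + 5458·2940 + 7321·1400 + 8032·3526 = 0 + 3104619 + 9139455 + 16046520 + 10249400 + 28320832 = 66860826
Σ Rᵢ = 0 + 209 + 614 + 1077 + 689 + 1904 = 4493
N̂ = 66860826 / 4493 ≈ 14881.1 → 14881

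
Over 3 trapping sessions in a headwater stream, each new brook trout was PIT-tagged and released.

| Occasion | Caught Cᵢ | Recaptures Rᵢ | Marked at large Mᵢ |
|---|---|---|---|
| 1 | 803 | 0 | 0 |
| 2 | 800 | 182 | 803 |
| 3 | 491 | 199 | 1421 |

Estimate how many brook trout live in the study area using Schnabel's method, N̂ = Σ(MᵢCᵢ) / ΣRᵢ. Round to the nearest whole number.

N ≈ 3517

Σ MᵢCᵢ = 0·803 + 803·800 + 1421·491 = 0 + 642400 + 697711 = 1340111
Σ Rᵢ = 0 + 182 + 199 = 381
N̂ = 1340111 / 381 ≈ 3517.4 → 3517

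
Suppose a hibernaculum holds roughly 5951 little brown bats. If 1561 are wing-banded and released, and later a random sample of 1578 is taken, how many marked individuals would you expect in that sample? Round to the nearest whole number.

expected recaptures ≈ 414

Expected recaptures E[R] = M·C / N.
E[R] = 1561 × 1578 / 5951 = 2463258 / 5951 ≈ 413.9 → 414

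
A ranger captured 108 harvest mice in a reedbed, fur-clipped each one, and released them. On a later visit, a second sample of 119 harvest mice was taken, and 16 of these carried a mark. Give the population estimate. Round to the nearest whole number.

N ≈ 803

N = (108 × 119) / 16 = 12852 / 16 ≈ 803.2 → 803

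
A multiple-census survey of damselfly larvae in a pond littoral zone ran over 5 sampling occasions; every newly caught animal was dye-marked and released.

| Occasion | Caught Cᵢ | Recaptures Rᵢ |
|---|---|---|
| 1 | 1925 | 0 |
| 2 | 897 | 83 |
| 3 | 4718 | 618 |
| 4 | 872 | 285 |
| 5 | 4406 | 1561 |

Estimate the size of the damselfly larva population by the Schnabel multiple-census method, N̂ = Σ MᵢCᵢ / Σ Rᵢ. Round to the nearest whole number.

N ≈ 20,939

Marked at large before each occasion: Mᵢ = Σⱼ<ᵢ (Cⱼ − Rⱼ) → M1=0, M2=1925, M3=2739, M4=6839, M5=7426
Σ MᵢCᵢ = 0·1925 + 1925·897 + 2739·4718 + 6839·872 + 7426·4406 = 0 + 1726725 + 12922602 + 5963608 + 32718956 = 53331891
Σ Rᵢ = 0 + 83 + 618 + 285 + 1561 = 2547
N̂ = 53331891 / 2547 ≈ 20939.1 → 20939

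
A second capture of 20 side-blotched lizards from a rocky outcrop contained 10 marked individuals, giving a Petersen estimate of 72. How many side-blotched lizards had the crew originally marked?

From N = M·C/R: M = N·R / C = 72·10 / 20 = 720 / 20 = 36.

M = 36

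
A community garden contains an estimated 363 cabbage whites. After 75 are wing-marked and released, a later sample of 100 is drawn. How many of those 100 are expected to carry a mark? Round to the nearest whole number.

The marked fraction of the population is 75/363, so in a sample of 100 expect C·(M/N) marked.
E[R] = 75 × 100 / 363 = 7500 / 363 ≈ 20.7 → 21

expected recaptures ≈ 21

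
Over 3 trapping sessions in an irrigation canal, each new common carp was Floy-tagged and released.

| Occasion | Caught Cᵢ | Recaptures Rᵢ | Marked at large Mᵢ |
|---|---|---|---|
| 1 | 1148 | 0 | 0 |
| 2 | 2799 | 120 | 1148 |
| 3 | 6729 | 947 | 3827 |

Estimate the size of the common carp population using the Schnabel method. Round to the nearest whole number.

N ≈ 27,146

Σ MᵢCᵢ = 0·1148 + 1148·2799 + 3827·6729 = 0 + 3213252 + 25751883 = 28965135
Σ Rᵢ = 0 + 120 + 947 = 1067
N̂ = 28965135 / 1067 ≈ 27146.3 → 27146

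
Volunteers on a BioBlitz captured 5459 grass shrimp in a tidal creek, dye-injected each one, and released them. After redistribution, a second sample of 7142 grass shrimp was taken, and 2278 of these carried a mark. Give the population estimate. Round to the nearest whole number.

N = (5459 × 7142) / 2278 = 38988178 / 2278 ≈ 17115.1 → 17115

N ≈ 17,115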